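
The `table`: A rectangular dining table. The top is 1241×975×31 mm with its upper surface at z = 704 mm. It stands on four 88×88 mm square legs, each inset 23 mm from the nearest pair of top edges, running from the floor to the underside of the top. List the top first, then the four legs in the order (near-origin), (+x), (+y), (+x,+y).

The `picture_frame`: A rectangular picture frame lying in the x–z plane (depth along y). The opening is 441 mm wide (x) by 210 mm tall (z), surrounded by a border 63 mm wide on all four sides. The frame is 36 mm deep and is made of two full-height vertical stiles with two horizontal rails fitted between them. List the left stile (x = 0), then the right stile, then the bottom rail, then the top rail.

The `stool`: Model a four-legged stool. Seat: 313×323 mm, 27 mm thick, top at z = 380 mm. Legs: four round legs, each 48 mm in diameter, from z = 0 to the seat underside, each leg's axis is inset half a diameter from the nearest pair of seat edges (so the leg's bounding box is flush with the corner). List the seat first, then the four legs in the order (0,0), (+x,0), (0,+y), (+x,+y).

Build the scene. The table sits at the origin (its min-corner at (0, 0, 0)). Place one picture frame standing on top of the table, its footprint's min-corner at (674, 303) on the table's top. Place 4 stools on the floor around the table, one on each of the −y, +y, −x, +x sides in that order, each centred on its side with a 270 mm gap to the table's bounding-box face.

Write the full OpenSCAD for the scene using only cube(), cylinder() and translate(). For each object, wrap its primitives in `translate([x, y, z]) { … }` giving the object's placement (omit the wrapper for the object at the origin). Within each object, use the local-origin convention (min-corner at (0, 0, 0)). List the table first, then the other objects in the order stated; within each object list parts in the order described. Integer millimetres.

translate([0, 0, 673]) cube([1241, 975, 31]);
translate([23, 23, 0]) cube([88, 88, 673]);
translate([1130, 23, 0]) cube([88, 88, 673]);
translate([23, 864, 0]) cube([88, 88, 673]);
translate([1130, 864, 0]) cube([88, 88, 673]);
translate([674, 303, 704]) {
  cube([63, 36, 336]);
  translate([504, 0, 0]) cube([63, 36, 336]);
  translate([63, 0, 0]) cube([441, 36, 63]);
  translate([63, 0, 273]) cube([441, 36, 63]);
}
translate([464, -593, 0]) {
  translate([0, 0, 353]) cube([313, 323, 27]);
  translate([24, 24, 0]) cylinder(h = 353, r = 24);
  translate([289, 24, 0]) cylinder(h = 353, r = 24);
  translate([24, 299, 0]) cylinder(h = 353, r = 24);
  translate([289, 299, 0]) cylinder(h = 353, r = 24);
}
translate([464, 1245, 0]) {
  translate([0, 0, 353]) cube([313, 323, 27]);
  translate([24, 24, 0]) cylinder(h = 353, r = 24);
  translate([289, 24, 0]) cylinder(h = 353, r = 24);
  translate([24, 299, 0]) cylinder(h = 353, r = 24);
  translate([289, 299, 0]) cylinder(h = 353, r = 24);
}
translate([-583, 326, 0]) {
  translate([0, 0, 353]) cube([313, 323, 27]);
  translate([24, 24, 0]) cylinder(h = 353, r = 24);
  translate([289, 24, 0]) cylinder(h = 353, r = 24);
  translate([24, 299, 0]) cylinder(h = 353, r = 24);
  translate([289, 299, 0]) cylinder(h = 353, r = 24);
}
translate([1511, 326, 0]) {
  translate([0, 0, 353]) cube([313, 323, 27]);
  translate([24, 24, 0]) cylinder(h = 353, r = 24);
  translate([289, 24, 0]) cylinder(h = 353, r = 24);
  translate([24, 299, 0]) cylinder(h = 353, r = 24);
  translate([289, 299, 0]) cylinder(h = 353, r = 24);
}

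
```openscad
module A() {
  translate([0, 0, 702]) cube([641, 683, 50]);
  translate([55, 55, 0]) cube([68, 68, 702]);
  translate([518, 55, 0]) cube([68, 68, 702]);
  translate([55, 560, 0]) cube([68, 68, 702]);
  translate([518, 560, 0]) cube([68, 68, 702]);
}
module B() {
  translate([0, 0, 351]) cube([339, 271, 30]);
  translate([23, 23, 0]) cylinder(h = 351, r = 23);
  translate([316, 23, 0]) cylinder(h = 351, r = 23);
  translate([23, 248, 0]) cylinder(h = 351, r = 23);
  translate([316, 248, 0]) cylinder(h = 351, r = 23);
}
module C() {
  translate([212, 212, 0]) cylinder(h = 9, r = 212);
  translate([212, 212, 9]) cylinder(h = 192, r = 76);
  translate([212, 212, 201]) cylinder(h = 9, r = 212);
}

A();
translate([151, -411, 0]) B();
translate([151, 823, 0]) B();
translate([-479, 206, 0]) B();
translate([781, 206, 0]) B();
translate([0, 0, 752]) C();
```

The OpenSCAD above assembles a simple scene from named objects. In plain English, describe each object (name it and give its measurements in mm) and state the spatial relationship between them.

A is a rectangular dining table. The top is 641×683×50 mm with its upper surface at z = 752 mm. It stands on four 68×68 mm square legs, each inset 55 mm from the nearest pair of top edges, running from the floor to the underside of the top.

B is a simple wooden stool: a rectangular seat 339 mm (x) by 271 mm (y), 30 mm thick, top face at z = 381 mm, on four round legs, each 46 mm in diameter. The legs rest on z = 0, each leg's axis is inset half a diameter from the nearest pair of seat edges (so the leg's bounding box is flush with the corner).

C is a spool: two coaxial disc flanges of radius 212 mm and thickness 9 mm, joined by a core cylinder of radius 76 mm and height 192 mm. The lower flange rests on z = 0 and the three cylinders share a vertical axis.

Four stools sit around the table at the −y, +y, −x, +x sides. The spool is on top of the table.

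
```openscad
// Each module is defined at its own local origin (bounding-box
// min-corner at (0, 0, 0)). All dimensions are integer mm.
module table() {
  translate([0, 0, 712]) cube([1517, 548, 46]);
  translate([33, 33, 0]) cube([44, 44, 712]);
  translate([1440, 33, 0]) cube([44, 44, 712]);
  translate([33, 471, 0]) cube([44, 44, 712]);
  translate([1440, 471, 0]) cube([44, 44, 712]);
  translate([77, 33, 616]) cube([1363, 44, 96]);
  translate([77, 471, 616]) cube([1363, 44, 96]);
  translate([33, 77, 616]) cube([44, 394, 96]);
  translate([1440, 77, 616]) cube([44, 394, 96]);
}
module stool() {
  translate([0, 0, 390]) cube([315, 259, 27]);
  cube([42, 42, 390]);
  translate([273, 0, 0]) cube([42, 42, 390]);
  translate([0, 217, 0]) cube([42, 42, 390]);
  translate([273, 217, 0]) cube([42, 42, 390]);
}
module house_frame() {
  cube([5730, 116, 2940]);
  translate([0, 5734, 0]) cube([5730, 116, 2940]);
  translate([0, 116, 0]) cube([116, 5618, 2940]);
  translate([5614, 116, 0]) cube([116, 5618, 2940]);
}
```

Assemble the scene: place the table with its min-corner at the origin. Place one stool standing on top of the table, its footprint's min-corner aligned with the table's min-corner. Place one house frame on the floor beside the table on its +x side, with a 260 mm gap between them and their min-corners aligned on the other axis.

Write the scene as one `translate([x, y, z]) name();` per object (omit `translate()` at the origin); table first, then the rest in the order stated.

table();
translate([0, 0, 758]) stool();
translate([1777, 0, 0]) house_frame();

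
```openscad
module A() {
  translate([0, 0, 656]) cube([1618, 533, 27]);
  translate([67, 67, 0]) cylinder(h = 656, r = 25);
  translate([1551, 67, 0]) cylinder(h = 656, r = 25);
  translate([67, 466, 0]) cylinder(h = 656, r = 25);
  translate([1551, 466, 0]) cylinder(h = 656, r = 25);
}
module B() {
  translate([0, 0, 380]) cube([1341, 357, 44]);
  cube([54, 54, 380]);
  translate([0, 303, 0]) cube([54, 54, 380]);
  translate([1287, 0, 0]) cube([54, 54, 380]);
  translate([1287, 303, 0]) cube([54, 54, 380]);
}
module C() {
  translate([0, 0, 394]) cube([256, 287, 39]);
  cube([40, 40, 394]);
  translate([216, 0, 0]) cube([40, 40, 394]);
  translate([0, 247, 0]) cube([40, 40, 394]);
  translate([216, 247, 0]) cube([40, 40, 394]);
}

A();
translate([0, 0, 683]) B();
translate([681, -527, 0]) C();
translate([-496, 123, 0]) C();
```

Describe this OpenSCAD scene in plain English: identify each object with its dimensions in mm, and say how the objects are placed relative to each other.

A is a table: top 1618 mm (x) × 533 mm (y), 27 mm thick, upper face at z = 683 mm, on four round legs of 50 mm diameter, each leg's bounding box inset 42 mm from the nearest pair of top edges, running from z = 0 to the bottom of the top.

B is a bench: a 1341×357 mm seat slab, 44 mm thick, top at z = 424 mm, on four 54×54 mm square legs flush with the seat corners and standing on z = 0.

C is a simple wooden stool: a rectangular seat 256 mm (x) by 287 mm (y), 39 mm thick, top face at z = 433 mm, on four square legs, each 40×40 mm in cross-section. The legs rest on z = 0, each flush with a corner of the seat.

The bench is on top of the table. Two stools sit around the table at the −y, −x sides.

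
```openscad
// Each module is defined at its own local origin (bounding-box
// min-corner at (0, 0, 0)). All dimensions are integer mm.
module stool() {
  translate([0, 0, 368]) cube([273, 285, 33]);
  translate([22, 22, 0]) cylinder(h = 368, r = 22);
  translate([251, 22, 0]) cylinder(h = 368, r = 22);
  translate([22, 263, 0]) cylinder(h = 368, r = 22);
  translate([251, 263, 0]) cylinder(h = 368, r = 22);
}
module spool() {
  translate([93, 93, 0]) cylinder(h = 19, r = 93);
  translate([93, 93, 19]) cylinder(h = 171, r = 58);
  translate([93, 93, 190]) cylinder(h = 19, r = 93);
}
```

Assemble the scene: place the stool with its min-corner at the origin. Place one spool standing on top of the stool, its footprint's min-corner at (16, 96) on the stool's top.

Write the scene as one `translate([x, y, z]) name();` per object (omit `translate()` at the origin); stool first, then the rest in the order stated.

stool();
translate([16, 96, 401]) spool();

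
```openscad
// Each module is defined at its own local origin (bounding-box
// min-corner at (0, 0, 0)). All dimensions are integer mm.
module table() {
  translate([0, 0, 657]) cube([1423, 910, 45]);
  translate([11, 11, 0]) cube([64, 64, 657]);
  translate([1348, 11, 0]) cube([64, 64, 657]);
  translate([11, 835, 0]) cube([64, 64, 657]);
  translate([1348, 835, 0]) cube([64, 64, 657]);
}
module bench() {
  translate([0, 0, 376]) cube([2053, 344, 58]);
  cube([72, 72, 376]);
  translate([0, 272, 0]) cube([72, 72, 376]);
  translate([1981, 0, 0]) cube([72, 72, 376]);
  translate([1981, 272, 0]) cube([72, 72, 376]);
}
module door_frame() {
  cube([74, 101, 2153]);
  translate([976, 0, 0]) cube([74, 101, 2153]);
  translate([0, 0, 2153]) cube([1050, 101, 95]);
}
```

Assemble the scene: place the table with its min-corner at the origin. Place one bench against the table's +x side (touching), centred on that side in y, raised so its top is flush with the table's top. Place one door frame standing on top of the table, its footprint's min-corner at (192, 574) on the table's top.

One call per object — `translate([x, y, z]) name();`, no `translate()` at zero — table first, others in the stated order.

table();
translate([1423, 283, 268]) bench();
translate([192, 574, 702]) door_frame();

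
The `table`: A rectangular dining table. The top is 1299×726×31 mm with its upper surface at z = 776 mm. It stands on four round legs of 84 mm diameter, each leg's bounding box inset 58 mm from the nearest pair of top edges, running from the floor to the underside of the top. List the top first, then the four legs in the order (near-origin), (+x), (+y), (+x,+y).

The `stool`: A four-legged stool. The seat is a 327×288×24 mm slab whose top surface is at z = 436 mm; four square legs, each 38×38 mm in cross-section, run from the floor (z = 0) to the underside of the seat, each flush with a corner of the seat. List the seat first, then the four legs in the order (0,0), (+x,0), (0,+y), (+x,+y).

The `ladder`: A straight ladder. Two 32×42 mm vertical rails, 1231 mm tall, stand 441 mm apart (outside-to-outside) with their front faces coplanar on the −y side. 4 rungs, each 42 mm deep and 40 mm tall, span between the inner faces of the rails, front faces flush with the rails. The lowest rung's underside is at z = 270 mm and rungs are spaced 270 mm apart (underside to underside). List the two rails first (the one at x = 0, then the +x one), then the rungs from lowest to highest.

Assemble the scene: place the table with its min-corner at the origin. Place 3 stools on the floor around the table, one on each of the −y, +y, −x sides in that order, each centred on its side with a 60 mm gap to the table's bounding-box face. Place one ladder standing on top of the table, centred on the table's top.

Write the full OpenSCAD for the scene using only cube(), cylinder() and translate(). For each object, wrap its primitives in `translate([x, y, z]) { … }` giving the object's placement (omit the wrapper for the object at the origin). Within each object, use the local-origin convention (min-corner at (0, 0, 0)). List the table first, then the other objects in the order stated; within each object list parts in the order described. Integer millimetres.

translate([0, 0, 745]) cube([1299, 726, 31]);
translate([100, 100, 0]) cylinder(h = 745, r = 42);
translate([1199, 100, 0]) cylinder(h = 745, r = 42);
translate([100, 626, 0]) cylinder(h = 745, r = 42);
translate([1199, 626, 0]) cylinder(h = 745, r = 42);
translate([486, -348, 0]) {
  translate([0, 0, 412]) cube([327, 288, 24]);
  cube([38, 38, 412]);
  translate([289, 0, 0]) cube([38, 38, 412]);
  translate([0, 250, 0]) cube([38, 38, 412]);
  translate([289, 250, 0]) cube([38, 38, 412]);
}
translate([486, 786, 0]) {
  translate([0, 0, 412]) cube([327, 288, 24]);
  cube([38, 38, 412]);
  translate([289, 0, 0]) cube([38, 38, 412]);
  translate([0, 250, 0]) cube([38, 38, 412]);
  translate([289, 250, 0]) cube([38, 38, 412]);
}
translate([-387, 219, 0]) {
  translate([0, 0, 412]) cube([327, 288, 24]);
  cube([38, 38, 412]);
  translate([289, 0, 0]) cube([38, 38, 412]);
  translate([0, 250, 0]) cube([38, 38, 412]);
  translate([289, 250, 0]) cube([38, 38, 412]);
}
translate([429, 342, 776]) {
  cube([32, 42, 1231]);
  translate([409, 0, 0]) cube([32, 42, 1231]);
  translate([32, 0, 270]) cube([377, 42, 40]);
  translate([32, 0, 540]) cube([377, 42, 40]);
  translate([32, 0, 810]) cube([377, 42, 40]);
  translate([32, 0, 1080]) cube([377, 42, 40]);
}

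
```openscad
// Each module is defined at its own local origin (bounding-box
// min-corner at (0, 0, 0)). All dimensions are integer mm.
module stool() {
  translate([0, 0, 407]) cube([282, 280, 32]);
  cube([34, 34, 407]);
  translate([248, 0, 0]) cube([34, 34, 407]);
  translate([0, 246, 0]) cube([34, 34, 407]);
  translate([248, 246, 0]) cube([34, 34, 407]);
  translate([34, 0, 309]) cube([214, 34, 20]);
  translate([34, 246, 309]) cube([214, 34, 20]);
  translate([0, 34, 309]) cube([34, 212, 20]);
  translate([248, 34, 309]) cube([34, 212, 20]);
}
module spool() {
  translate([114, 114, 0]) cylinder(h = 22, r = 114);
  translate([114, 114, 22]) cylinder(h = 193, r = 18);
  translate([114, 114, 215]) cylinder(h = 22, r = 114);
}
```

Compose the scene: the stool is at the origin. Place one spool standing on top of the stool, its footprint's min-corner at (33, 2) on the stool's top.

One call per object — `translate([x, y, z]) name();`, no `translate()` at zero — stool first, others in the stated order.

stool();
translate([33, 2, 439]) spool();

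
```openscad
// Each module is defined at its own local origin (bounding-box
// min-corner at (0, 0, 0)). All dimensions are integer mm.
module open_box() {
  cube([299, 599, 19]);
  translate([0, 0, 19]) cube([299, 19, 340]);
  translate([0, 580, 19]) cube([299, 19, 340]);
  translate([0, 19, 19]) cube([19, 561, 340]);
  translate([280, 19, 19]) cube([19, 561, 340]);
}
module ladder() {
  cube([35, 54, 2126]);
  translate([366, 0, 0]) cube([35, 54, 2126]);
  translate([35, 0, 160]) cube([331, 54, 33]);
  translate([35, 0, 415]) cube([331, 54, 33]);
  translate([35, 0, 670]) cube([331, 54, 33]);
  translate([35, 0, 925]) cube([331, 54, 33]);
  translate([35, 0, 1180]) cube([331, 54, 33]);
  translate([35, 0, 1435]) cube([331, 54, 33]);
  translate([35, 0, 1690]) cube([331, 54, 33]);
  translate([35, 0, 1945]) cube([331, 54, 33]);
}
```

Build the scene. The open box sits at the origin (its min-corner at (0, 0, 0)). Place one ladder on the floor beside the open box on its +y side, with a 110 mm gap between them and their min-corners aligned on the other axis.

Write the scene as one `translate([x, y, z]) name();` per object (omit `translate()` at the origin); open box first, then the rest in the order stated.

open_box();
translate([0, 709, 0]) ladder();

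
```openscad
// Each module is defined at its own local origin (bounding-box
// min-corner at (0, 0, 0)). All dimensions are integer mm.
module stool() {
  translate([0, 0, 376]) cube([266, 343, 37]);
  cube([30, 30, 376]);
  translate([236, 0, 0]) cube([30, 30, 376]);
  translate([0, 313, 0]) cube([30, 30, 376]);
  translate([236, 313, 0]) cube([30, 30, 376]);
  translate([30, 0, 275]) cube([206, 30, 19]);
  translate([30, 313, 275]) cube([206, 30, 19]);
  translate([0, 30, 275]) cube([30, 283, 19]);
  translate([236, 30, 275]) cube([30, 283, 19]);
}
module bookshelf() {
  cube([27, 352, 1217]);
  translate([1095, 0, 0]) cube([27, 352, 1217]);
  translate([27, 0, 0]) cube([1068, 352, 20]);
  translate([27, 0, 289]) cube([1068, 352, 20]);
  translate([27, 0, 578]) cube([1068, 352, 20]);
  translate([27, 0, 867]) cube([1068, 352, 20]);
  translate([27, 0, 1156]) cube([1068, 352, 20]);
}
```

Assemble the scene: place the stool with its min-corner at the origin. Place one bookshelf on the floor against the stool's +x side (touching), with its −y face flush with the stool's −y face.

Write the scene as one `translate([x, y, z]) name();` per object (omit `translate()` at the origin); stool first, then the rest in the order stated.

stool();
translate([266, 0, 0]) bookshelf();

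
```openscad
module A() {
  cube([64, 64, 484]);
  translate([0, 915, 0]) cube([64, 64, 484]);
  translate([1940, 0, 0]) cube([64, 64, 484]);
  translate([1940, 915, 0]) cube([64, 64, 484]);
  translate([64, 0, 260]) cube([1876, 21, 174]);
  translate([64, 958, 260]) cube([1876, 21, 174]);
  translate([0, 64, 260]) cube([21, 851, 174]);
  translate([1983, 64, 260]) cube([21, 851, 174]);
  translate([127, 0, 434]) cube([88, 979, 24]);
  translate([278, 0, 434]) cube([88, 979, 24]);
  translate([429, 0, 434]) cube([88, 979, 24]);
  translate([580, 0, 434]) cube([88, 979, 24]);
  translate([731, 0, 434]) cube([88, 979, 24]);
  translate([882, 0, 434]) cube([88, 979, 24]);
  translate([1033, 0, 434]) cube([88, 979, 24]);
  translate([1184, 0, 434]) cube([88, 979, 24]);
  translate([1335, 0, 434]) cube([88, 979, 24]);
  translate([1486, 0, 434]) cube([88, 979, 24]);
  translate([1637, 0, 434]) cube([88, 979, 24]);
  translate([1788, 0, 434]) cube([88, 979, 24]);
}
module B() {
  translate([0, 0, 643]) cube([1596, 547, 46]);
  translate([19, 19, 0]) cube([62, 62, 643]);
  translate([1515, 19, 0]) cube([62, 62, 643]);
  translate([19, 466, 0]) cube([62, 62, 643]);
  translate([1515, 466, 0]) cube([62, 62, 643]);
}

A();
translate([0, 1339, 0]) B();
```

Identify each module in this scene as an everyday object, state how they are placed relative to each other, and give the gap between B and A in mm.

The table's nearest face is 360 mm from the bed frame's +y face.

A is a bed frame. B is a table. The table is on the floor beside the bed frame on its +y side. The gap between the table and the bed frame is 360 mm.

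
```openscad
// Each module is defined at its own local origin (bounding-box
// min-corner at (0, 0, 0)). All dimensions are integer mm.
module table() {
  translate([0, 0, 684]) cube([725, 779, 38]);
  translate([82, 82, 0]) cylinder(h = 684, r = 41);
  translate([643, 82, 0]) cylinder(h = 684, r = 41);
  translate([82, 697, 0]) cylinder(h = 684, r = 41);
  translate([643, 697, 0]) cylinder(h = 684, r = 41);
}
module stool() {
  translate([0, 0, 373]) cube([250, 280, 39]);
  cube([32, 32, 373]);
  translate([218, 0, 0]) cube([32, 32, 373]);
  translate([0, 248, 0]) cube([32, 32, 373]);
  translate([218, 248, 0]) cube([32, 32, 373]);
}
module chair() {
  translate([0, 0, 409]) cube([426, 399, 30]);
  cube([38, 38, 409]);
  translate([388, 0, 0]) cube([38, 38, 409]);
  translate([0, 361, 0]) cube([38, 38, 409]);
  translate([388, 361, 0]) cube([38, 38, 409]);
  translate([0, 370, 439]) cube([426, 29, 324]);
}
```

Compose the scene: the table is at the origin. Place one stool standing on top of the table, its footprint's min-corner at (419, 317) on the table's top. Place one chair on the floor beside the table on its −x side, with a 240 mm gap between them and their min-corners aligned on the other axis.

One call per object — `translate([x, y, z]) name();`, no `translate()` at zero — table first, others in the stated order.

table();
translate([419, 317, 722]) stool();
translate([-666, 0, 0]) chair();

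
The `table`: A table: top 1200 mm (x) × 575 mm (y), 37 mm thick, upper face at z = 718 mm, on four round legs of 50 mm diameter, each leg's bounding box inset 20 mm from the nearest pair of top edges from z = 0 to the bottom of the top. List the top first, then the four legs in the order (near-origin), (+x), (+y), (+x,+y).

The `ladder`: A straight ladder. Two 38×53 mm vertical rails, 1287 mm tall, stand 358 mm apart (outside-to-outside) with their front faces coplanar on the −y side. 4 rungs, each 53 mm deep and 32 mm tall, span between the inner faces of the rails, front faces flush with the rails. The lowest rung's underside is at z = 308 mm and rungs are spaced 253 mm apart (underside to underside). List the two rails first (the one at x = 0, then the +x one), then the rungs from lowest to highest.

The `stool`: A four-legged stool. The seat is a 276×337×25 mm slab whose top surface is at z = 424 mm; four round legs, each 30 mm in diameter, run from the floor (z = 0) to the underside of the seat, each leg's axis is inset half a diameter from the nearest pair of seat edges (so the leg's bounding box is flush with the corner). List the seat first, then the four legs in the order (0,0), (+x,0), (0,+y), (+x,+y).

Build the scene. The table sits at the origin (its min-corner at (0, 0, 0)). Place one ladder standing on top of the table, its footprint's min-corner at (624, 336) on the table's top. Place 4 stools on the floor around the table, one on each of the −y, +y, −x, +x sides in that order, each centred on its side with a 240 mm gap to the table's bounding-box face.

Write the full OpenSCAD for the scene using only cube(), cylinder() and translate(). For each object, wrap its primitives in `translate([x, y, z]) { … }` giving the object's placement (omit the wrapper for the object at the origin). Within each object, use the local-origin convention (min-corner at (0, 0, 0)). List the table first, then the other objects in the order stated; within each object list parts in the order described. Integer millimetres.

translate([0, 0, 681]) cube([1200, 575, 37]);
translate([45, 45, 0]) cylinder(h = 681, r = 25);
translate([1155, 45, 0]) cylinder(h = 681, r = 25);
translate([45, 530, 0]) cylinder(h = 681, r = 25);
translate([1155, 530, 0]) cylinder(h = 681, r = 25);
translate([624, 336, 718]) {
  cube([38, 53, 1287]);
  translate([320, 0, 0]) cube([38, 53, 1287]);
  translate([38, 0, 308]) cube([282, 53, 32]);
  translate([38, 0, 561]) cube([282, 53, 32]);
  translate([38, 0, 814]) cube([282, 53, 32]);
  translate([38, 0, 1067]) cube([282, 53, 32]);
}
translate([462, -577, 0]) {
  translate([0, 0, 399]) cube([276, 337, 25]);
  translate([15, 15, 0]) cylinder(h = 399, r = 15);
  translate([261, 15, 0]) cylinder(h = 399, r = 15);
  translate([15, 322, 0]) cylinder(h = 399, r = 15);
  translate([261, 322, 0]) cylinder(h = 399, r = 15);
}
translate([462, 815, 0]) {
  translate([0, 0, 399]) cube([276, 337, 25]);
  translate([15, 15, 0]) cylinder(h = 399, r = 15);
  translate([261, 15, 0]) cylinder(h = 399, r = 15);
  translate([15, 322, 0]) cylinder(h = 399, r = 15);
  translate([261, 322, 0]) cylinder(h = 399, r = 15);
}
translate([-516, 119, 0]) {
  translate([0, 0, 399]) cube([276, 337, 25]);
  translate([15, 15, 0]) cylinder(h = 399, r = 15);
  translate([261, 15, 0]) cylinder(h = 399, r = 15);
  translate([15, 322, 0]) cylinder(h = 399, r = 15);
  translate([261, 322, 0]) cylinder(h = 399, r = 15);
}
translate([1440, 119, 0]) {
  translate([0, 0, 399]) cube([276, 337, 25]);
  translate([15, 15, 0]) cylinder(h = 399, r = 15);
  translate([261, 15, 0]) cylinder(h = 399, r = 15);
  translate([15, 322, 0]) cylinder(h = 399, r = 15);
  translate([261, 322, 0]) cylinder(h = 399, r = 15);
}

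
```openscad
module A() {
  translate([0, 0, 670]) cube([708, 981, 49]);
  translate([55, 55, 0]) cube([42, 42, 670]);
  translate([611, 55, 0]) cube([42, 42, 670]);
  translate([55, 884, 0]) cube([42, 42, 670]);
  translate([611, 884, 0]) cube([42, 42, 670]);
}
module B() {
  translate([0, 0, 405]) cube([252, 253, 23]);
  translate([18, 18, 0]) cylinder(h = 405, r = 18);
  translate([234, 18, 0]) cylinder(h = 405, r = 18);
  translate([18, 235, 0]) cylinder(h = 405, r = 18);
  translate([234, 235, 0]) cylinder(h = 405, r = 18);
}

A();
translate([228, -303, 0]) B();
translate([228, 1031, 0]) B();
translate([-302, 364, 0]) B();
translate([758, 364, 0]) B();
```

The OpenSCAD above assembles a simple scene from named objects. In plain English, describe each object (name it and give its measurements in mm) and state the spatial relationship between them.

A is a rectangular dining table. The top is 708×981×49 mm with its upper surface at z = 719 mm. It stands on four 42×42 mm square legs, each inset 55 mm from the nearest pair of top edges, running from the floor to the underside of the top.

B is a simple wooden stool: a rectangular seat 252 mm (x) by 253 mm (y), 23 mm thick, top face at z = 428 mm, on four round legs, each 36 mm in diameter. The legs rest on z = 0, each leg's axis is inset half a diameter from the nearest pair of seat edges (so the leg's bounding box is flush with the corner).

Four stools sit around the table at the −y, +y, −x, +x sides.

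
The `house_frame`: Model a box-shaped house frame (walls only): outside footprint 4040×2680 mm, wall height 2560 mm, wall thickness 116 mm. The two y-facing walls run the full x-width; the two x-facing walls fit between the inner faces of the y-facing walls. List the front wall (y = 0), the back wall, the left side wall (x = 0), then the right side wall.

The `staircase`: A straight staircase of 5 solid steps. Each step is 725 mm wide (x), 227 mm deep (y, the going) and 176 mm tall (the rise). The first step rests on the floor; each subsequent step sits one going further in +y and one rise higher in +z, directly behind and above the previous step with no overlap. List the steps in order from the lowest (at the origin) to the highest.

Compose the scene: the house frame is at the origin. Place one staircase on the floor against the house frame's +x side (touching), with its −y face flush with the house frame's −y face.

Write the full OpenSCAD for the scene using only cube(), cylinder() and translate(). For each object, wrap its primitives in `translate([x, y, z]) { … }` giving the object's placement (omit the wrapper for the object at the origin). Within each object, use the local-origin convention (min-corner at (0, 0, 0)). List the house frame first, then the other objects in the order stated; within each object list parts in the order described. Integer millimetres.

cube([4040, 116, 2560]);
translate([0, 2564, 0]) cube([4040, 116, 2560]);
translate([0, 116, 0]) cube([116, 2448, 2560]);
translate([3924, 116, 0]) cube([116, 2448, 2560]);
translate([4040, 0, 0]) {
  cube([725, 227, 176]);
  translate([0, 227, 176]) cube([725, 227, 176]);
  translate([0, 454, 352]) cube([725, 227, 176]);
  translate([0, 681, 528]) cube([725, 227, 176]);
  translate([0, 908, 704]) cube([725, 227, 176]);
}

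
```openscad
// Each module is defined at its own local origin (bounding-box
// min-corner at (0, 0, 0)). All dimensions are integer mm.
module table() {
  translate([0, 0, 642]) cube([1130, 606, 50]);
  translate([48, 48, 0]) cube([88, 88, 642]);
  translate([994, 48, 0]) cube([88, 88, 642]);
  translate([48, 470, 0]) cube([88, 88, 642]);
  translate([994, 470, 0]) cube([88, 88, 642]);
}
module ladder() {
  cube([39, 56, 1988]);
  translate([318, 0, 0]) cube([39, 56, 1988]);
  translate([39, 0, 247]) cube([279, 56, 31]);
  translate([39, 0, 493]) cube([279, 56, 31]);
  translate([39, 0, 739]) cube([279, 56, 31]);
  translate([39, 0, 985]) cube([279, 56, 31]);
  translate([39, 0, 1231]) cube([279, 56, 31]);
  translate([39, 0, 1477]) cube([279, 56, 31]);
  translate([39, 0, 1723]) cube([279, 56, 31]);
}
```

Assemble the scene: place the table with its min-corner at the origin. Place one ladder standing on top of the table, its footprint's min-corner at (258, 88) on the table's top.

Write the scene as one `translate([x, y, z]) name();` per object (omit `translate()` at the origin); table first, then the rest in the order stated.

table();
translate([258, 88, 692]) ladder();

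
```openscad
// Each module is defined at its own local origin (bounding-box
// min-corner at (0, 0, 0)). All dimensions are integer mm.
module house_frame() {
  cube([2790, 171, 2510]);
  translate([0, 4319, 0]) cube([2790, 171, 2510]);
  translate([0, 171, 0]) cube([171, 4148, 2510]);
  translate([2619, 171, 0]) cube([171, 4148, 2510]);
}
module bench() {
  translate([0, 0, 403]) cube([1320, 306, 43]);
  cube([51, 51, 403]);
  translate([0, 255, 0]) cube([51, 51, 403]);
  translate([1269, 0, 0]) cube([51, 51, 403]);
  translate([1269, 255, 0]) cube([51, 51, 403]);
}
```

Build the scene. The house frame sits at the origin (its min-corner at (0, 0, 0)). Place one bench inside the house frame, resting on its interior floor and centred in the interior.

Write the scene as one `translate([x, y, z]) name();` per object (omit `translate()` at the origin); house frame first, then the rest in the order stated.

house_frame();
translate([735, 2092, 0]) bench();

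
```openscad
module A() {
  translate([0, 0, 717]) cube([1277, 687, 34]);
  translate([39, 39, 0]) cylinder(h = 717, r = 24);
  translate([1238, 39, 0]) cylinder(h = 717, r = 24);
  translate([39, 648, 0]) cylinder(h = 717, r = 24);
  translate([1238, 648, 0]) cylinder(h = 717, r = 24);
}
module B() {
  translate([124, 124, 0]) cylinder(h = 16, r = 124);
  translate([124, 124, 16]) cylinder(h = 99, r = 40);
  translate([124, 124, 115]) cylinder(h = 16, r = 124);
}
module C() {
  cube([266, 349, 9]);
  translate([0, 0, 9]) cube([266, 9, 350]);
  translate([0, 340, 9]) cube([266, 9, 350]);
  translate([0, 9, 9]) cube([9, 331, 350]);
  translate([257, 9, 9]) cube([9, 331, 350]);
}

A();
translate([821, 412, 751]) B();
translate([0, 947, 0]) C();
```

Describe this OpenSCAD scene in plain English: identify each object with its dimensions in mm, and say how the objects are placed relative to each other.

A is a rectangular dining table. The top is 1277×687×34 mm with its upper surface at z = 751 mm. It stands on four round legs of 48 mm diameter, each leg's bounding box inset 15 mm from the nearest pair of top edges, running from the floor to the underside of the top.

B is a spool: two coaxial disc flanges of radius 124 mm and thickness 16 mm, joined by a core cylinder of radius 40 mm and height 99 mm. The lower flange rests on z = 0 and the three cylinders share a vertical axis.

C is an open-topped rectangular box: outside dimensions 266×349×359 mm, with a uniform wall and base thickness of 9 mm. The base is a full 266×349 slab on the floor; four walls sit on top of the base. The front and back walls (the −y and +y sides) span the full width; the two side walls fit between them.

The spool is on top of the table. The open box is on the floor beside the table on its +y side.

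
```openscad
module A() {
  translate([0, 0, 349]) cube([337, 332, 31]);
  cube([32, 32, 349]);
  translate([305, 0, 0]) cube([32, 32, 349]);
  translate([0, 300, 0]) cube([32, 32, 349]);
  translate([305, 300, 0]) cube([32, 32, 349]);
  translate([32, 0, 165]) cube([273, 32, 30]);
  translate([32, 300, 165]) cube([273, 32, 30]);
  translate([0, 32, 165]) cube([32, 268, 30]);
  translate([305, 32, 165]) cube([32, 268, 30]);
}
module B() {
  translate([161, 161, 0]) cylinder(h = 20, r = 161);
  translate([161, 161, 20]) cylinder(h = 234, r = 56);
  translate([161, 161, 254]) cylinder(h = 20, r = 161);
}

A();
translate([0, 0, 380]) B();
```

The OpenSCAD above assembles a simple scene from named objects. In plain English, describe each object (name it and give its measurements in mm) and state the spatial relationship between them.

A is a four-legged stool. The seat is 337×332 mm, 31 mm thick, top at z = 380 mm. It stands on four square legs, each 32×32 mm in cross-section, from z = 0 to the seat underside, each flush with a corner of the seat. Four stretchers, 32 mm wide and 30 mm tall, connect adjacent legs with their undersides at z = 165 mm, each running between the inner faces of the legs it joins and aligned with the legs' outer faces on the other axis.

B is a spool: two coaxial disc flanges of radius 161 mm and thickness 20 mm, joined by a core cylinder of radius 56 mm and height 234 mm. The lower flange rests on z = 0 and the three cylinders share a vertical axis.

The spool is on top of the stool.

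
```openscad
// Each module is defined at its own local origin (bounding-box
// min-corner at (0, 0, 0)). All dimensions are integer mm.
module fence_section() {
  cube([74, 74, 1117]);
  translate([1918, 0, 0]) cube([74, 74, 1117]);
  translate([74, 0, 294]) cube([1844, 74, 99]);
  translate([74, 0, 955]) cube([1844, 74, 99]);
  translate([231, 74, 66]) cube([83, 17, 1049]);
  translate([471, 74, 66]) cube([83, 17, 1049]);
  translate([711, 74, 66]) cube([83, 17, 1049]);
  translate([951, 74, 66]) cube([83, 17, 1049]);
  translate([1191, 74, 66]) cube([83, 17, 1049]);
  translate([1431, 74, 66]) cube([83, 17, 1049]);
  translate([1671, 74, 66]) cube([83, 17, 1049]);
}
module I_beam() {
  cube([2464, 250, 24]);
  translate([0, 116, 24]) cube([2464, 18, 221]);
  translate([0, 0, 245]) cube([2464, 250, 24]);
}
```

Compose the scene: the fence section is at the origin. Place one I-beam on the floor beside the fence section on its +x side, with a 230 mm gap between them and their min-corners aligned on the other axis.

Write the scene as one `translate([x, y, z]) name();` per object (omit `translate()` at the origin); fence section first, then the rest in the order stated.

fence_section();
translate([2222, 0, 0]) I_beam();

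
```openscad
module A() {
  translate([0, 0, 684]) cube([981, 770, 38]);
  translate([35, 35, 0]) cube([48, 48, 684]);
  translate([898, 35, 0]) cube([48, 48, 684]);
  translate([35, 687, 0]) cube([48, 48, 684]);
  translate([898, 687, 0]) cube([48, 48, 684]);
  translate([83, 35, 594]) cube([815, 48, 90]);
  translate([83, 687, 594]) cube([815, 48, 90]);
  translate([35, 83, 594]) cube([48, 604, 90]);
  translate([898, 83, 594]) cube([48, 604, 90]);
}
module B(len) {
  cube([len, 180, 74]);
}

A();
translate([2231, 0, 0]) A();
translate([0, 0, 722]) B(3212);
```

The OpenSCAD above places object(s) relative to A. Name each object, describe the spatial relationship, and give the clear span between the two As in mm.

Second table starts at x = 2231; first ends at x = 981; clear span = 2231 − 981 = 1250 mm.

A is a table. B is a beam. A beam spans the tops of two tables. The clear span between the two tables is 1250 mm.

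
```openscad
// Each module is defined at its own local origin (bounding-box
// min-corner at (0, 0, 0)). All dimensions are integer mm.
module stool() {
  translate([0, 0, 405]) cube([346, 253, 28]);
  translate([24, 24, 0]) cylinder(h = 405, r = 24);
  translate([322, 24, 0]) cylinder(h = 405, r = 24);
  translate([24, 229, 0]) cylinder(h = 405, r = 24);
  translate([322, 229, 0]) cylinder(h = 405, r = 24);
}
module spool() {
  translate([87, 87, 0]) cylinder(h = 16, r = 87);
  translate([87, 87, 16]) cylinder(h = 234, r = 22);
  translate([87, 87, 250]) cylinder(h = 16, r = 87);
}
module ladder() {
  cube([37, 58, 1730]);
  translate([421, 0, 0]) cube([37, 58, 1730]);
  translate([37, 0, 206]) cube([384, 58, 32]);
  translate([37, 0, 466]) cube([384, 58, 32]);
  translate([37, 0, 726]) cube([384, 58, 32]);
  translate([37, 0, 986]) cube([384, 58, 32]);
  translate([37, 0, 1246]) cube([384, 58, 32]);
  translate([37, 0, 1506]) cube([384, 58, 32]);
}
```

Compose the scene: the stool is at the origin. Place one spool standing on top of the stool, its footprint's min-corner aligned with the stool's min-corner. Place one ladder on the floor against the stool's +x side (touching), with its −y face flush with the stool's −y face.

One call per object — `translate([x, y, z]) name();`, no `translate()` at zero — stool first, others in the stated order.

stool();
translate([0, 0, 433]) spool();
translate([346, 0, 0]) ladder();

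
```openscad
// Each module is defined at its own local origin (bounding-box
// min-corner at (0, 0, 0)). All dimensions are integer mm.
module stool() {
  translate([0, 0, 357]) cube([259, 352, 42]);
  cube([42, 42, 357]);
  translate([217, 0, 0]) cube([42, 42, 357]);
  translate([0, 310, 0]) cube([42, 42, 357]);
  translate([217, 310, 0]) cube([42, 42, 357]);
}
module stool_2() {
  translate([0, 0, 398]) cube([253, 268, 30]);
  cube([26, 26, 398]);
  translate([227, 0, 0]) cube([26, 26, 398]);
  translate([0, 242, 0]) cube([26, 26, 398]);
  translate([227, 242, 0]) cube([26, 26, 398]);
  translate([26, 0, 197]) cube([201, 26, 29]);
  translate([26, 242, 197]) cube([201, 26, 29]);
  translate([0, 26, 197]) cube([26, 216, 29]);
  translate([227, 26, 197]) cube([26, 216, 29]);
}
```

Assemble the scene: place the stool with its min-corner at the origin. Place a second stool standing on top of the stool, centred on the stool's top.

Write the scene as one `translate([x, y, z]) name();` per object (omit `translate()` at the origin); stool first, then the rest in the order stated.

stool();
translate([3, 42, 399]) stool_2();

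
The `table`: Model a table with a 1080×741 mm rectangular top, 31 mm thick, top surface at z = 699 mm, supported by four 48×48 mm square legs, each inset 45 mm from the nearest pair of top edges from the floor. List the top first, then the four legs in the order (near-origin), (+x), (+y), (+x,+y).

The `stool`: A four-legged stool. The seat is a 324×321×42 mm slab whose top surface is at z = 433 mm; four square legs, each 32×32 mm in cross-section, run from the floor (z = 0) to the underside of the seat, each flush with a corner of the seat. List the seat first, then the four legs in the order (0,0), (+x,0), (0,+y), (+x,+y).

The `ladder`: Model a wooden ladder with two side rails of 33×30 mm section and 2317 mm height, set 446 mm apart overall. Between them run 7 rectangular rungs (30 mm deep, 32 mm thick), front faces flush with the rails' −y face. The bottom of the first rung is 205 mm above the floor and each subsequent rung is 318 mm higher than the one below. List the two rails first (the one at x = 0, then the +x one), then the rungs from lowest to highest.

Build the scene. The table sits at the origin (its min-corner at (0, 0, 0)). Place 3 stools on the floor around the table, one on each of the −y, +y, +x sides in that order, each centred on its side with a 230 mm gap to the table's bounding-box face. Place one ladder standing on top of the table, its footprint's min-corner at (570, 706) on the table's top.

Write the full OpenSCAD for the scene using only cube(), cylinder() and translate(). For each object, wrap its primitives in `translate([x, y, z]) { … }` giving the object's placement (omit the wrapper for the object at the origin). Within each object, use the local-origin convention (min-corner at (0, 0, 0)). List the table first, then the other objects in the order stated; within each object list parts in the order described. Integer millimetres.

translate([0, 0, 668]) cube([1080, 741, 31]);
translate([45, 45, 0]) cube([48, 48, 668]);
translate([987, 45, 0]) cube([48, 48, 668]);
translate([45, 648, 0]) cube([48, 48, 668]);
translate([987, 648, 0]) cube([48, 48, 668]);
translate([378, -551, 0]) {
  translate([0, 0, 391]) cube([324, 321, 42]);
  cube([32, 32, 391]);
  translate([292, 0, 0]) cube([32, 32, 391]);
  translate([0, 289, 0]) cube([32, 32, 391]);
  translate([292, 289, 0]) cube([32, 32, 391]);
}
translate([378, 971, 0]) {
  translate([0, 0, 391]) cube([324, 321, 42]);
  cube([32, 32, 391]);
  translate([292, 0, 0]) cube([32, 32, 391]);
  translate([0, 289, 0]) cube([32, 32, 391]);
  translate([292, 289, 0]) cube([32, 32, 391]);
}
translate([1310, 210, 0]) {
  translate([0, 0, 391]) cube([324, 321, 42]);
  cube([32, 32, 391]);
  translate([292, 0, 0]) cube([32, 32, 391]);
  translate([0, 289, 0]) cube([32, 32, 391]);
  translate([292, 289, 0]) cube([32, 32, 391]);
}
translate([570, 706, 699]) {
  cube([33, 30, 2317]);
  translate([413, 0, 0]) cube([33, 30, 2317]);
  translate([33, 0, 205]) cube([380, 30, 32]);
  translate([33, 0, 523]) cube([380, 30, 32]);
  translate([33, 0, 841]) cube([380, 30, 32]);
  translate([33, 0, 1159]) cube([380, 30, 32]);
  translate([33, 0, 1477]) cube([380, 30, 32]);
  translate([33, 0, 1795]) cube([380, 30, 32]);
  translate([33, 0, 2113]) cube([380, 30, 32]);
}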